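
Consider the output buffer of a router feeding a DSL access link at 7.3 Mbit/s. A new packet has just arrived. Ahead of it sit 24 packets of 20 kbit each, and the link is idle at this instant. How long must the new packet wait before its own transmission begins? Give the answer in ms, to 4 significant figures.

Each queued packet: L/R = 20000/7300000 = 2.73973 ms.
24 queued → 65.7534 ms.
Queuing delay = 65.75 ms.

65.75 ms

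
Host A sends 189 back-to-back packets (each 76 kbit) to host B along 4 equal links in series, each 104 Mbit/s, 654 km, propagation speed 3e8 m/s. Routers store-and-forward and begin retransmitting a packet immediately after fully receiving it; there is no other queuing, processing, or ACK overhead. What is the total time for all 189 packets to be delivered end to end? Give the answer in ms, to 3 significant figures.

149 ms

Per-hop transmission t_tx = L/R = 76000/104000000 = 0.730769 ms.
Per-hop propagation t_prop = 654000/300000000 = 2.18 ms.
Pipeline fill: first packet needs 4·t_tx to clear all hops; remaining 188 packets each add one t_tx.
Total = (4+189-1)·t_tx + 4·t_prop = 192·0.730769 + 4·2.18 = 149 ms.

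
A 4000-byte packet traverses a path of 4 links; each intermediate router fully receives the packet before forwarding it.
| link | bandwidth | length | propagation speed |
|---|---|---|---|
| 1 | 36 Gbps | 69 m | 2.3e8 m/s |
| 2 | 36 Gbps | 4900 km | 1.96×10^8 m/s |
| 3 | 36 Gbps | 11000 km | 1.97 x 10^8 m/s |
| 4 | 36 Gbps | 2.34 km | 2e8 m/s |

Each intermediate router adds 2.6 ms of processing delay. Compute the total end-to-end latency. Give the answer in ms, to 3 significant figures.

88.7 ms

L = 4000 × 8 = 32000 bits.
Transmission delay per hop = L/R = 32000/36000000000 = 0.000888889 ms; 4 hops → 0.00355556 ms.
Propagation delays (d/s per hop): 0.0003, 25, 55.8376, 0.0117 ms; sum = 80.8496 ms.
Processing at 3 router(s): 3 × 2.6 ms = 7.8 ms.
End-to-end = 88.7 ms.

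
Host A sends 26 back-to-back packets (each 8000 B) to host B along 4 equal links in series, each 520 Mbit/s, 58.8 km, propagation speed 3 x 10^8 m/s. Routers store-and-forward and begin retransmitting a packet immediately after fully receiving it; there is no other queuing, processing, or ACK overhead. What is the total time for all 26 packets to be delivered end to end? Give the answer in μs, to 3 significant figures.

Per-hop transmission t_tx = L/R = 64000/520000000 = 123.077 μs.
Per-hop propagation t_prop = 58800/300000000 = 196 μs.
Pipeline fill: first packet needs 4·t_tx to clear all hops; remaining 25 packets each add one t_tx.
Total = (4+26-1)·t_tx + 4·t_prop = 29·123.077 + 4·196 = 4350 μs.

4350 μs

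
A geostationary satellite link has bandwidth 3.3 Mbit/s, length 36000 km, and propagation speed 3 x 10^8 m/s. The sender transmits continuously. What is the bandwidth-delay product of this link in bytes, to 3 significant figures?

49500 bytes

Propagation delay = 36000000 / 300000000 = 0.12 s.
BDP = R × t_prop = 3300000 × 0.12 = 396000 bits.
In bytes: 396000/8 = 49500 bytes.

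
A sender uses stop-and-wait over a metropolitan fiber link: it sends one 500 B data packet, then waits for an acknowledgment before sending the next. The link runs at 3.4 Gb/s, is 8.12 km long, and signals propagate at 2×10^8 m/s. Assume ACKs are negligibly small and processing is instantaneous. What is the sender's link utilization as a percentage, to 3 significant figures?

t_tx = L/R = 4000/3400000000 = 1.17647e-06 s.
t_prop = 8120/200000000 = 4.06e-05 s; RTT = 8.12e-05 s.
Cycle = t_tx + RTT = 8.23765e-05 s.
Utilization = t_tx / cycle = 1.17647e-06/8.23765e-05 = 1.43 %.

1.43 %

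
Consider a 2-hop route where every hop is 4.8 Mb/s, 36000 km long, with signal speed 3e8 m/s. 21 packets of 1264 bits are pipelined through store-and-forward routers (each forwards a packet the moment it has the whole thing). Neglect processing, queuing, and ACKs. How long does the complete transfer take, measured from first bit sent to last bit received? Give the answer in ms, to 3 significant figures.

246 ms

Per-hop transmission t_tx = L/R = 1264/4800000 = 0.263333 ms.
Per-hop propagation t_prop = 36000000/300000000 = 120 ms.
Pipeline fill: first packet needs 2·t_tx to clear all hops; remaining 20 packets each add one t_tx.
Total = (2+21-1)·t_tx + 2·t_prop = 22·0.263333 + 2·120 = 246 ms.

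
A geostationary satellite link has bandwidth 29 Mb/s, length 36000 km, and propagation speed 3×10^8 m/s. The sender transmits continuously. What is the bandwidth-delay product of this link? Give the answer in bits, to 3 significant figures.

3480000 bits

Propagation delay = 36000000 / 300000000 = 0.12 s.
BDP = R × t_prop = 29000000 × 0.12 = 3480000 bits.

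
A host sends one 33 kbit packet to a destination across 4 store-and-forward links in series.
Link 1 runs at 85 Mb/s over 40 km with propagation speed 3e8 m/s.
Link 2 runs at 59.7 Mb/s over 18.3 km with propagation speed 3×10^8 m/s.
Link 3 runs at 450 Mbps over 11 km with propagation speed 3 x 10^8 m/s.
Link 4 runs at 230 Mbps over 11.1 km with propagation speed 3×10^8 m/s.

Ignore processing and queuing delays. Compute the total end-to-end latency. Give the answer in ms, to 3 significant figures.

1.43 ms

L = 33000 bits.
Transmission delays (L/R per hop): 0.388235, 0.552764, 0.0733333, 0.143478 ms; sum = 1.15781 ms.
Propagation delays (d/s per hop): 0.133333, 0.061, 0.0366667, 0.037 ms; sum = 0.268 ms.
End-to-end = 1.43 ms.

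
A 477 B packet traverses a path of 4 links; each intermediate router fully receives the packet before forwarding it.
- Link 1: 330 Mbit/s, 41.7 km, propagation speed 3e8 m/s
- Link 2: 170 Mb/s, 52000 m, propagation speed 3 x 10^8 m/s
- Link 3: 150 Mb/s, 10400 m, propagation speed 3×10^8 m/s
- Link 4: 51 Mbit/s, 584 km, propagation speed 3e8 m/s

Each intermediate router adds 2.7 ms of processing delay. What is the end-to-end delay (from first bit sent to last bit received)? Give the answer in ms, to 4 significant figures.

L = 477 × 8 = 3816 bits.
Transmission delays (L/R per hop): 0.0115636, 0.0224471, 0.02544, 0.0748235 ms; sum = 0.134274 ms.
Propagation delays (d/s per hop): 0.139, 0.173333, 0.0346667, 1.94667 ms; sum = 2.29367 ms.
Processing at 3 router(s): 3 × 2.7 ms = 8.1 ms.
End-to-end = 10.53 ms.

10.53 ms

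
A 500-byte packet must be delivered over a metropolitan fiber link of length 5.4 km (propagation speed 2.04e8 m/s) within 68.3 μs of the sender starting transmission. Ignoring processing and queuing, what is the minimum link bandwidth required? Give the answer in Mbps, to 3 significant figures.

95.6 Mbps

L = 4000 bits.
Propagation delay = 5400 / 204000000 = 26.4706 μs.
Transmission budget = 68.3 − 26.4706 = 41.8294 μs.
R ≥ L / t_tx = 4000 bits / 4.18294e-05 s = 95.6 Mbps.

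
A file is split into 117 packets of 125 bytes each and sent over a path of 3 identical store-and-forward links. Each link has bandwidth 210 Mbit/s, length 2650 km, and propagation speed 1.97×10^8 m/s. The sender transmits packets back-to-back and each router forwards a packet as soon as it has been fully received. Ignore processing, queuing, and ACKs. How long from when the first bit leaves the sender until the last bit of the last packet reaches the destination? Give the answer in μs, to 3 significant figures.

Per-hop transmission t_tx = L/R = 1000/210000000 = 4.7619 μs.
Per-hop propagation t_prop = 2650000/197000000 = 13451.8 μs.
Pipeline fill: first packet needs 3·t_tx to clear all hops; remaining 116 packets each add one t_tx.
Total = (3+117-1)·t_tx + 3·t_prop = 119·4.7619 + 3·13451.8 = 40900 μs.

40900 μs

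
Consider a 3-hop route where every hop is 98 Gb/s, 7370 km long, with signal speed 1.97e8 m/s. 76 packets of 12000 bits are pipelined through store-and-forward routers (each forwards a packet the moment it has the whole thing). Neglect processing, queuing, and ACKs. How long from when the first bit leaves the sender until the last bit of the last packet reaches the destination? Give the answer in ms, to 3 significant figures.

112 ms

Per-hop transmission t_tx = L/R = 12000/98000000000 = 0.000122449 ms.
Per-hop propagation t_prop = 7370000/197000000 = 37.4112 ms.
Pipeline fill: first packet needs 3·t_tx to clear all hops; remaining 75 packets each add one t_tx.
Total = (3+76-1)·t_tx + 3·t_prop = 78·0.000122449 + 3·37.4112 = 112 ms.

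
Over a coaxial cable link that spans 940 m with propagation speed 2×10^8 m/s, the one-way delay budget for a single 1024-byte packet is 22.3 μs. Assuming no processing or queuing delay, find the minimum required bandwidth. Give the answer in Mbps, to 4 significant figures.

L = 8192 bits.
Propagation delay = 940 / 200000000 = 4.7 μs.
Transmission budget = 22.3 − 4.7 = 17.6 μs.
R ≥ L / t_tx = 8192 bits / 1.76e-05 s = 465.5 Mbps.

465.5 Mbps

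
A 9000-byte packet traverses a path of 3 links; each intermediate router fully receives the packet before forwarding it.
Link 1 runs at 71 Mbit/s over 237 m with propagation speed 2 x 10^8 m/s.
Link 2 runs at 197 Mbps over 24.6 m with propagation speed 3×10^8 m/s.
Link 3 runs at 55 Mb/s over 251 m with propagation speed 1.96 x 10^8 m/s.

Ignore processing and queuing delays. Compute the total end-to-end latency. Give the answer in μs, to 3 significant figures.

L = 9000 × 8 = 72000 bits.
Transmission delays (L/R per hop): 1014.08, 365.482, 1309.09 μs; sum = 2688.66 μs.
Propagation delays (d/s per hop): 1.185, 0.082, 1.28061 μs; sum = 2.54761 μs.
End-to-end = 2690 μs.

2690 μs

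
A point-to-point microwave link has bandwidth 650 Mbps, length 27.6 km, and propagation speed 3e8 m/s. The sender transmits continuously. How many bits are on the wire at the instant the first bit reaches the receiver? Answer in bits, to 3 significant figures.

Propagation delay = 27600 / 300000000 = 9.2e-05 s.
BDP = R × t_prop = 650000000 × 9.2e-05 = 59800 bits.

59800 bits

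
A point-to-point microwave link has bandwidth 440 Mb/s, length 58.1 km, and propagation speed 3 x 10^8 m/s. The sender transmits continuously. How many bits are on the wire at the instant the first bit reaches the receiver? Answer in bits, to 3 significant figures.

Propagation delay = 58100 / 300000000 = 0.000193667 s.
BDP = R × t_prop = 440000000 × 0.000193667 = 85213.3 bits.

85200 bits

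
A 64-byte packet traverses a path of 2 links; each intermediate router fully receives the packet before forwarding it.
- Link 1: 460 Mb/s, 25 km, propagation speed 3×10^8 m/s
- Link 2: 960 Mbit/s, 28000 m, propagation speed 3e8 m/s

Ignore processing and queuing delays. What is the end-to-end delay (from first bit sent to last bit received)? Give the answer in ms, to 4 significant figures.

0.1783 ms

L = 64 × 8 = 512 bits.
Transmission delays (L/R per hop): 0.00111304, 0.000533333 ms; sum = 0.00164638 ms.
Propagation delays (d/s per hop): 0.0833333, 0.0933333 ms; sum = 0.176667 ms.
End-to-end = 0.1783 ms.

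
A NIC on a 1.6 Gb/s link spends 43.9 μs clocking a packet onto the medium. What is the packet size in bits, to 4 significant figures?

70240 bits

L = R × t_tx = 1600000000 b/s × 4.39e-05 s = 70240 bits.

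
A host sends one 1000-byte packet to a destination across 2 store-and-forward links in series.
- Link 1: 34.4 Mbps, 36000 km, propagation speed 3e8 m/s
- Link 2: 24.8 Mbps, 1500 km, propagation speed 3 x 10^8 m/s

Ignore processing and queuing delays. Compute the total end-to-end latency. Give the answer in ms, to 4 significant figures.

L = 1000 × 8 = 8000 bits.
Transmission delays (L/R per hop): 0.232558, 0.322581 ms; sum = 0.555139 ms.
Propagation delays (d/s per hop): 120, 5 ms; sum = 125 ms.
End-to-end = 125.6 ms.

125.6 ms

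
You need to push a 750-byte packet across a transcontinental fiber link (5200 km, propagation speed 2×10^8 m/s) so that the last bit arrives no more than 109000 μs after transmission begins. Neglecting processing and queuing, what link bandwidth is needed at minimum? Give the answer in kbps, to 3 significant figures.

72.3 kbps

L = 6000 bits.
Propagation delay = 5200000 / 200000000 = 26000 μs.
Transmission budget = 109000 − 26000 = 83000 μs.
R ≥ L / t_tx = 6000 bits / 0.083 s = 72.3 kbps.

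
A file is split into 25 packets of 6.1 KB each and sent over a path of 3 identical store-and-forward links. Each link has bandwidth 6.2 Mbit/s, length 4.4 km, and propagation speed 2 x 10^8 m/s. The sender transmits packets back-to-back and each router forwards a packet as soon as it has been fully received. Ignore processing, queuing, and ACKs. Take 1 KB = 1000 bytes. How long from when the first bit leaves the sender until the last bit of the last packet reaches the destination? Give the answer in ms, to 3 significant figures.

Per-hop transmission t_tx = L/R = 48800/6200000 = 7.87097 ms.
Per-hop propagation t_prop = 4400/200000000 = 0.022 ms.
Pipeline fill: first packet needs 3·t_tx to clear all hops; remaining 24 packets each add one t_tx.
Total = (3+25-1)·t_tx + 3·t_prop = 27·7.87097 + 3·0.022 = 213 ms.

213 ms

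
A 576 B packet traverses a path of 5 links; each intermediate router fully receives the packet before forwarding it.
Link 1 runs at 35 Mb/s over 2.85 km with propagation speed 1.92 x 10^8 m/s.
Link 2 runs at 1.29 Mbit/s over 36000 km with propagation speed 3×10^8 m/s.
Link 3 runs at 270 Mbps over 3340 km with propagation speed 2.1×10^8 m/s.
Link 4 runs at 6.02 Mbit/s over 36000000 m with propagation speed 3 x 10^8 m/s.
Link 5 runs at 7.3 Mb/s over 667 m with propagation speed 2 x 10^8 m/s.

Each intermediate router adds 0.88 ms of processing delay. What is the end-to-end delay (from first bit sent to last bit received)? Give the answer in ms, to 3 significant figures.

265 ms

L = 576 × 8 = 4608 bits.
Transmission delays (L/R per hop): 0.131657, 3.57209, 0.0170667, 0.765449, 0.631233 ms; sum = 5.1175 ms.
Propagation delays (d/s per hop): 0.0148438, 120, 15.9048, 120, 0.003335 ms; sum = 255.923 ms.
Processing at 4 router(s): 4 × 0.88 ms = 3.52 ms.
End-to-end = 265 ms.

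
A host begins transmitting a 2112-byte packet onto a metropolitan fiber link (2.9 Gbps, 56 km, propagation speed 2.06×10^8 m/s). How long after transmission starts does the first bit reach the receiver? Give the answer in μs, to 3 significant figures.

272 μs

First bit experiences only propagation delay: d/s = 56000/206000000 = 272 μs.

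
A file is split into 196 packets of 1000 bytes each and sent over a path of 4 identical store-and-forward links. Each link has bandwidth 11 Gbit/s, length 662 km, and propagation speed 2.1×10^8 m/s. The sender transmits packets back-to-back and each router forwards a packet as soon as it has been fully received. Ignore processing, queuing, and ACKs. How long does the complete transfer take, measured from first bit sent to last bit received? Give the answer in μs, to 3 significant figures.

Per-hop transmission t_tx = L/R = 8000/11000000000 = 0.727273 μs.
Per-hop propagation t_prop = 662000/210000000 = 3152.38 μs.
Pipeline fill: first packet needs 4·t_tx to clear all hops; remaining 195 packets each add one t_tx.
Total = (4+196-1)·t_tx + 4·t_prop = 199·0.727273 + 4·3152.38 = 12800 μs.

12800 μs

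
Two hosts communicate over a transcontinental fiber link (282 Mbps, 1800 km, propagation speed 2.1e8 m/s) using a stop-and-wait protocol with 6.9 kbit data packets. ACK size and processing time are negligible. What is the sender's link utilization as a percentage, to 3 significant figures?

t_tx = L/R = 6900/282000000 = 2.44681e-05 s.
t_prop = 1800000/210000000 = 0.00857143 s; RTT = 0.0171429 s.
Cycle = t_tx + RTT = 0.0171673 s.
Utilization = t_tx / cycle = 2.44681e-05/0.0171673 = 0.143 %.

0.143 %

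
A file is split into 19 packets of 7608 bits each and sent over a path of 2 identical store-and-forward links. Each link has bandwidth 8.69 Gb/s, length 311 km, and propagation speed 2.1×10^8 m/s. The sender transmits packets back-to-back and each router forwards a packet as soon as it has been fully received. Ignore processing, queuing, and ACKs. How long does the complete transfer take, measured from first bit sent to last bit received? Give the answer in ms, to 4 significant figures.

2.979 ms

Per-hop transmission t_tx = L/R = 7608/8690000000 = 0.000875489 ms.
Per-hop propagation t_prop = 311000/210000000 = 1.48095 ms.
Pipeline fill: first packet needs 2·t_tx to clear all hops; remaining 18 packets each add one t_tx.
Total = (2+19-1)·t_tx + 2·t_prop = 20·0.000875489 + 2·1.48095 = 2.979 ms.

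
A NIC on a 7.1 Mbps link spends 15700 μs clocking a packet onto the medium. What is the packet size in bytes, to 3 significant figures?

13900 bytes

L = R × t_tx = 7100000 b/s × 0.0157 s = 111470 bits.
In bytes: 111470 / 8 = 13900 bytes.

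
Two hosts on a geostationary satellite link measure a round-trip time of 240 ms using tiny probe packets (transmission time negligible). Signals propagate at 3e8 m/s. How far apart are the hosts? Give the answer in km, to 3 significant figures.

36000 km

One-way propagation = RTT/2 = 120 ms.
d = s × t = 300000000 × 0.12 = 36000 km.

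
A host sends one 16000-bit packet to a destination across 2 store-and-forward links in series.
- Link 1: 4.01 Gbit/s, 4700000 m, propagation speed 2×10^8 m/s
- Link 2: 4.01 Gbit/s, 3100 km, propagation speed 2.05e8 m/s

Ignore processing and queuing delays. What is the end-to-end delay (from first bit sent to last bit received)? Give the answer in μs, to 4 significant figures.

38630 μs

Transmission delay per hop = L/R = 16000/4010000000 = 3.99002 μs; 2 hops → 7.98005 μs.
Propagation delays (d/s per hop): 23500, 15122 μs; sum = 38622 μs.
End-to-end = 38630 μs.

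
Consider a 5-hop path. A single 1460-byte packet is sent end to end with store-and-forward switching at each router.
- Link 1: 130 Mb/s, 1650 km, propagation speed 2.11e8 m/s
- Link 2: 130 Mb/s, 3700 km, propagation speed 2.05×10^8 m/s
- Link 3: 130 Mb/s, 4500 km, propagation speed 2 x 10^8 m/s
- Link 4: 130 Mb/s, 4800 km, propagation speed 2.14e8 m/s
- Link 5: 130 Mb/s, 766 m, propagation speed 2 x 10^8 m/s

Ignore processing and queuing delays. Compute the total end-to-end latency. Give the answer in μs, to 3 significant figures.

71300 μs

L = 1460 × 8 = 11680 bits.
Transmission delay per hop = L/R = 11680/130000000 = 89.8462 μs; 5 hops → 449.231 μs.
Propagation delays (d/s per hop): 7819.91, 18048.8, 22500, 22429.9, 3.83 μs; sum = 70802.4 μs.
End-to-end = 71300 μs.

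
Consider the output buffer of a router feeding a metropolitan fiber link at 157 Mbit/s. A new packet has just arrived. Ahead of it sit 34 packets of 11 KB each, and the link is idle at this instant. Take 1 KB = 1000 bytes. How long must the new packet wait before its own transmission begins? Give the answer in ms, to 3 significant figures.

19.1 ms

Each queued packet: L/R = 88000/157000000 = 0.56051 ms.
34 queued → 19.0573 ms.
Queuing delay = 19.1 ms.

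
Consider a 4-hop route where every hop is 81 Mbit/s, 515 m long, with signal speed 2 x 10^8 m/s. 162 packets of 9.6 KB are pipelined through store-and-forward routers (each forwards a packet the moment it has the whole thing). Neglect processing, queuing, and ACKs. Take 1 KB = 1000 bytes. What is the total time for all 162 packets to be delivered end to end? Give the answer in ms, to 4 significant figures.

Per-hop transmission t_tx = L/R = 76800/81000000 = 0.948148 ms.
Per-hop propagation t_prop = 515/200000000 = 0.002575 ms.
Pipeline fill: first packet needs 4·t_tx to clear all hops; remaining 161 packets each add one t_tx.
Total = (4+162-1)·t_tx + 4·t_prop = 165·0.948148 + 4·0.002575 = 156.5 ms.

156.5 ms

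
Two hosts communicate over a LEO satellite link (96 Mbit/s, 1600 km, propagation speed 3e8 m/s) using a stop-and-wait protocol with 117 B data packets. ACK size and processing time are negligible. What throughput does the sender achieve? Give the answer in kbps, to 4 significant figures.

t_tx = L/R = 936/96000000 = 9.75e-06 s.
t_prop = 1600000/300000000 = 0.00533333 s; RTT = 0.0106667 s.
Cycle = t_tx + RTT = 0.0106764 s.
Throughput = L / cycle = 936 / 0.0106764 = 87.67 kbps.

87.67 kbps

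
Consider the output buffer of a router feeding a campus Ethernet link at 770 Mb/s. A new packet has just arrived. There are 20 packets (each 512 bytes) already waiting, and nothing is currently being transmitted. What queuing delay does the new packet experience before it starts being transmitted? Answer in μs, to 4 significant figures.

Each queued packet: L/R = 4096/770000000 = 5.31948 μs.
20 queued → 106.39 μs.
Queuing delay = 106.4 μs.

106.4 μs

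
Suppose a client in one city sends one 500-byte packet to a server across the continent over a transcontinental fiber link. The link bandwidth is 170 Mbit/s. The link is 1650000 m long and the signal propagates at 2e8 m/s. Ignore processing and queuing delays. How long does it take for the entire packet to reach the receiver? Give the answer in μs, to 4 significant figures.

8274 μs

L = 500 × 8 = 4000 bits.
Transmission delay = L/R = 4000 / 170000000 = 23.5294 μs.
Propagation delay = d/s = 1650000 m / 200000000 m/s = 8250 μs.
Total = 8274 μs.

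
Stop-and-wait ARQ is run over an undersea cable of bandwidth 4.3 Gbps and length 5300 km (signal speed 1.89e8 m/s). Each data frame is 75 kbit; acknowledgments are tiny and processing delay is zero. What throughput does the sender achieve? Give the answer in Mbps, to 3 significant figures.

t_tx = L/R = 75000/4300000000 = 1.74419e-05 s.
t_prop = 5300000/189000000 = 0.0280423 s; RTT = 0.0560847 s.
Cycle = t_tx + RTT = 0.0561021 s.
Throughput = L / cycle = 75000 / 0.0561021 = 1.34 Mbps.

1.34 Mbps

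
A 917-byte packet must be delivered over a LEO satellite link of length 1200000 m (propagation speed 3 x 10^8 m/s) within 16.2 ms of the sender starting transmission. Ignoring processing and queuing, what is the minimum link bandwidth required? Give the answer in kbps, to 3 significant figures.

601 kbps

L = 7336 bits.
Propagation delay = 1200000 / 300000000 = 4 ms.
Transmission budget = 16.2 − 4 = 12.2 ms.
R ≥ L / t_tx = 7336 bits / 0.0122 s = 601 kbps.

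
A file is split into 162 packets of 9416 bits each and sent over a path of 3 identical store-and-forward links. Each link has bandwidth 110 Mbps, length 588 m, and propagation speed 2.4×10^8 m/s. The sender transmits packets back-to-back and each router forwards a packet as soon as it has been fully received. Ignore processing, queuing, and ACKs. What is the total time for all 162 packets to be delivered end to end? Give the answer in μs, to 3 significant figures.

Per-hop transmission t_tx = L/R = 9416/110000000 = 85.6 μs.
Per-hop propagation t_prop = 588/240000000 = 2.45 μs.
Pipeline fill: first packet needs 3·t_tx to clear all hops; remaining 161 packets each add one t_tx.
Total = (3+162-1)·t_tx + 3·t_prop = 164·85.6 + 3·2.45 = 14000 μs.

14000 μs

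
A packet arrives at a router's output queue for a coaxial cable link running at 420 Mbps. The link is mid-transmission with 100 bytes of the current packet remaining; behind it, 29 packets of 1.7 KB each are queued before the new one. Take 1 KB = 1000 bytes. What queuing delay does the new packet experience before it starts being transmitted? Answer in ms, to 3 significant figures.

0.941 ms

Each queued packet: L/R = 13600/420000000 = 0.032381 ms.
29 queued → 0.939048 ms.
Plus remaining 800 bits of current packet: 0.00190476 ms.
Queuing delay = 0.941 ms.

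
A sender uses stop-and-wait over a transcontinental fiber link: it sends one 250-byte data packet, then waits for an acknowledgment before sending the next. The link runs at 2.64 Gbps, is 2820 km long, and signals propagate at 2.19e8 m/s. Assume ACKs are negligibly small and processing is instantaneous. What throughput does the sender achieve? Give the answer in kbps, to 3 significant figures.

t_tx = L/R = 2000/2640000000 = 7.57576e-07 s.
t_prop = 2820000/219000000 = 0.0128767 s; RTT = 0.0257534 s.
Cycle = t_tx + RTT = 0.0257542 s.
Throughput = L / cycle = 2000 / 0.0257542 = 77.7 kbps.

77.7 kbps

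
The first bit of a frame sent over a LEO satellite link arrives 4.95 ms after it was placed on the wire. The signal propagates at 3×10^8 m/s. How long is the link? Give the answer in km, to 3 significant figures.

1490 km

d = s × t_prop = 300000000 × 0.00495 = 1490 km.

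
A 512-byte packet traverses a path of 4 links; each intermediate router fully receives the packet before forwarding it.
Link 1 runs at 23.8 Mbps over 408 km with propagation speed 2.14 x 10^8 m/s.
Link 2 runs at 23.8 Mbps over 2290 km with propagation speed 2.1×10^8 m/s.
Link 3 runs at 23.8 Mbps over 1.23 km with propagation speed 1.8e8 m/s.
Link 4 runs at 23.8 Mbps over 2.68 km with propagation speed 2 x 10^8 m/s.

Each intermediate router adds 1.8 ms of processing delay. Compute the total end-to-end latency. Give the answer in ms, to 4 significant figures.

18.92 ms

L = 512 × 8 = 4096 bits.
Transmission delay per hop = L/R = 4096/23800000 = 0.172101 ms; 4 hops → 0.688403 ms.
Propagation delays (d/s per hop): 1.90654, 10.9048, 0.00683333, 0.0134 ms; sum = 12.8315 ms.
Processing at 3 router(s): 3 × 1.8 ms = 5.4 ms.
End-to-end = 18.92 ms.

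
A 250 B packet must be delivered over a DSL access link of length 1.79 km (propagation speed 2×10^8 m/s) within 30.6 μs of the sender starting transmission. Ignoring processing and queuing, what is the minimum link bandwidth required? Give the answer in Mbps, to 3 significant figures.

92.4 Mbps

L = 2000 bits.
Propagation delay = 1790 / 200000000 = 8.95 μs.
Transmission budget = 30.6 − 8.95 = 21.65 μs.
R ≥ L / t_tx = 2000 bits / 2.165e-05 s = 92.4 Mbps.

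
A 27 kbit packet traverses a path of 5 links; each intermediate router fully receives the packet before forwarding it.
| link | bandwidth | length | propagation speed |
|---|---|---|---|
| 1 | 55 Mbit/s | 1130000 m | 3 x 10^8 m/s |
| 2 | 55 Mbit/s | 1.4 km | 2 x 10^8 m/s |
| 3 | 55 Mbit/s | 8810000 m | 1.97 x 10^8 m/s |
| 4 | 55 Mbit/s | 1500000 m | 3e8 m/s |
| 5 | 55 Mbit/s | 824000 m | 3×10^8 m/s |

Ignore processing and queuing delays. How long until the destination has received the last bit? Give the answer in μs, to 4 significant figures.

58700 μs

L = 27000 bits.
Transmission delay per hop = L/R = 27000/55000000 = 490.909 μs; 5 hops → 2454.55 μs.
Propagation delays (d/s per hop): 3766.67, 7, 44720.8, 5000, 2746.67 μs; sum = 56241.1 μs.
End-to-end = 58700 μs.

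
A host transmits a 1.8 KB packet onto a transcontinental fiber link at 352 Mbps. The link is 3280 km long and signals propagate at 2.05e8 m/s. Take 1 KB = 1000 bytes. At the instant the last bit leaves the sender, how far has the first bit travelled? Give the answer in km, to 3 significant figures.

8.39 km

t_tx = L/R = 14400/352000000 = 4.09091e-05 s.
Distance = s × t_tx = 2.05e+08 × 4.09091e-05 = 8.39 km.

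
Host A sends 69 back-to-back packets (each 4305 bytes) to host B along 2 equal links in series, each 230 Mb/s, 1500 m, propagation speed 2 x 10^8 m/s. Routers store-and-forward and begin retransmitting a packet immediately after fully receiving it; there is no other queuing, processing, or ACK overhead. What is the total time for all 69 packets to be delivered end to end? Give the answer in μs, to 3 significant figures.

Per-hop transmission t_tx = L/R = 34440/230000000 = 149.739 μs.
Per-hop propagation t_prop = 1500/200000000 = 7.5 μs.
Pipeline fill: first packet needs 2·t_tx to clear all hops; remaining 68 packets each add one t_tx.
Total = (2+69-1)·t_tx + 2·t_prop = 70·149.739 + 2·7.5 = 10500 μs.

10500 μs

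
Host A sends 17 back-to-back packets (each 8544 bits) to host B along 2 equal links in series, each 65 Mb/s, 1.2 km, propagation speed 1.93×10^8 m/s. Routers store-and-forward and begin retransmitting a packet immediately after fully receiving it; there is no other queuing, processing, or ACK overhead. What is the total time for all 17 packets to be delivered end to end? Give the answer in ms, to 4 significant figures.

2.378 ms

Per-hop transmission t_tx = L/R = 8544/65000000 = 0.131446 ms.
Per-hop propagation t_prop = 1200/193000000 = 0.00621762 ms.
Pipeline fill: first packet needs 2·t_tx to clear all hops; remaining 16 packets each add one t_tx.
Total = (2+17-1)·t_tx + 2·t_prop = 18·0.131446 + 2·0.00621762 = 2.378 ms.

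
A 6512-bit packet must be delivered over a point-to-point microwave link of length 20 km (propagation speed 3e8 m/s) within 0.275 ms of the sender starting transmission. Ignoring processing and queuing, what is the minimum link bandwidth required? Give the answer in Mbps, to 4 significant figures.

31.26 Mbps

Propagation delay = 20000 / 300000000 = 0.0666667 ms.
Transmission budget = 0.275 − 0.0666667 = 0.208333 ms.
R ≥ L / t_tx = 6512 bits / 0.000208333 s = 31.26 Mbps.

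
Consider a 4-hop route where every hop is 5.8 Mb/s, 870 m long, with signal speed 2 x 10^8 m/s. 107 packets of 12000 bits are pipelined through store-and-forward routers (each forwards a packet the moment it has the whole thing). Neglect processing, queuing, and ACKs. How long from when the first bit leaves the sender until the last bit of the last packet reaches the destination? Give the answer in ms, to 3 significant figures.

228 ms

Per-hop transmission t_tx = L/R = 12000/5800000 = 2.06897 ms.
Per-hop propagation t_prop = 870/200000000 = 0.00435 ms.
Pipeline fill: first packet needs 4·t_tx to clear all hops; remaining 106 packets each add one t_tx.
Total = (4+107-1)·t_tx + 4·t_prop = 110·2.06897 + 4·0.00435 = 228 ms.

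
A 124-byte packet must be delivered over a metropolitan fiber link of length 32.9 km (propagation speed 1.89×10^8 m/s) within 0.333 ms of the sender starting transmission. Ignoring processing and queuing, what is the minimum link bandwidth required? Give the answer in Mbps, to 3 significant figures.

L = 992 bits.
Propagation delay = 32900 / 189000000 = 0.174074 ms.
Transmission budget = 0.333 − 0.174074 = 0.158926 ms.
R ≥ L / t_tx = 992 bits / 0.000158926 s = 6.24 Mbps.

6.24 Mbps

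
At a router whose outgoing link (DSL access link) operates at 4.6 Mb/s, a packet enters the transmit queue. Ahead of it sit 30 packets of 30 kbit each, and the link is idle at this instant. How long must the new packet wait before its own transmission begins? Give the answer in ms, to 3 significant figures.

Each queued packet: L/R = 30000/4600000 = 6.52174 ms.
30 queued → 195.652 ms.
Queuing delay = 196 ms.

196 ms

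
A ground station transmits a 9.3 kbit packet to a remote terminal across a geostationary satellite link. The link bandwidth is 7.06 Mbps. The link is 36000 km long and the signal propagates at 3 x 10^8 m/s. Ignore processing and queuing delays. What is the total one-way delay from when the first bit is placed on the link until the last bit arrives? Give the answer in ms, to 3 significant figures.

121 ms

L = 9300 bits.
Transmission delay = L/R = 9300 / 7060000 = 1.31728 ms.
Propagation delay = d/s = 36000000 m / 300000000 m/s = 120 ms.
Total = 121 ms.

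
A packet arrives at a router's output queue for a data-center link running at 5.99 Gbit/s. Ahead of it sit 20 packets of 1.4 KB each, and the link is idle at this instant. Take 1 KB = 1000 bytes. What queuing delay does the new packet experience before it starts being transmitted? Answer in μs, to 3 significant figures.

37.4 μs

Each queued packet: L/R = 11200/5990000000 = 1.86978 μs.
20 queued → 37.3957 μs.
Queuing delay = 37.4 μs.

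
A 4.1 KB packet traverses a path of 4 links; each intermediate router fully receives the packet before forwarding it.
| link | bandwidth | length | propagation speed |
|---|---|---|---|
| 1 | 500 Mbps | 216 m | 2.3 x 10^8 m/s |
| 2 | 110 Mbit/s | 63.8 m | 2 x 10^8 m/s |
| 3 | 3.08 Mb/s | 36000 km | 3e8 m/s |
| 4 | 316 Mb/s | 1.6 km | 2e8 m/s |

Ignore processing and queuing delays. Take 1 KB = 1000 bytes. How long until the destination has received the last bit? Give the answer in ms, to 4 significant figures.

L = 32800 bits.
Transmission delays (L/R per hop): 0.0656, 0.298182, 10.6494, 0.103797 ms; sum = 11.1169 ms.
Propagation delays (d/s per hop): 0.00093913, 0.000319, 120, 0.008 ms; sum = 120.009 ms.
End-to-end = 131.1 ms.

131.1 ms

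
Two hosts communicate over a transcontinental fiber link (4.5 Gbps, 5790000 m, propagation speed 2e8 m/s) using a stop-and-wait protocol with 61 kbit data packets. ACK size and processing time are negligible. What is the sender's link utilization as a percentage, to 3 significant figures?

0.0234 %

t_tx = L/R = 61000/4500000000 = 1.35556e-05 s.
t_prop = 5790000/200000000 = 0.02895 s; RTT = 0.0579 s.
Cycle = t_tx + RTT = 0.0579136 s.
Utilization = t_tx / cycle = 1.35556e-05/0.0579136 = 0.0234 %.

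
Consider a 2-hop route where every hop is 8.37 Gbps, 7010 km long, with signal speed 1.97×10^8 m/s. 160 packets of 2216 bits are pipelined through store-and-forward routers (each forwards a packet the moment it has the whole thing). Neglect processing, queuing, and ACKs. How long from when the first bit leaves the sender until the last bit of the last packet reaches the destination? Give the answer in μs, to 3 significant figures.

71200 μs

Per-hop transmission t_tx = L/R = 2216/8.37e+09 = 0.264755 μs.
Per-hop propagation t_prop = 7010000/197000000 = 35583.8 μs.
Pipeline fill: first packet needs 2·t_tx to clear all hops; remaining 159 packets each add one t_tx.
Total = (2+160-1)·t_tx + 2·t_prop = 161·0.264755 + 2·35583.8 = 71200 μs.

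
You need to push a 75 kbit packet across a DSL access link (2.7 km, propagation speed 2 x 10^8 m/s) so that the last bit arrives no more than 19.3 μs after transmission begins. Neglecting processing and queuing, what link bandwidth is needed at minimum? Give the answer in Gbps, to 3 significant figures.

12.9 Gbps

Propagation delay = 2700 / 200000000 = 13.5 μs.
Transmission budget = 19.3 − 13.5 = 5.8 μs.
R ≥ L / t_tx = 75000 bits / 5.8e-06 s = 12.9 Gbps.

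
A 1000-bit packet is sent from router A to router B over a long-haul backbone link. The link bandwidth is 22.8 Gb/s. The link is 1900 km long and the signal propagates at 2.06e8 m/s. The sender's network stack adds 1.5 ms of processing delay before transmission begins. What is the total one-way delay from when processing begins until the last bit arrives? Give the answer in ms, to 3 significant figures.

Transmission delay = L/R = 1000 / 22800000000 = 4.38596e-05 ms.
Propagation delay = d/s = 1900000 m / 206000000 m/s = 9.2233 ms.
Plus processing delay 1.5 ms = 1.5 ms.
Total = 10.7 ms.

10.7 ms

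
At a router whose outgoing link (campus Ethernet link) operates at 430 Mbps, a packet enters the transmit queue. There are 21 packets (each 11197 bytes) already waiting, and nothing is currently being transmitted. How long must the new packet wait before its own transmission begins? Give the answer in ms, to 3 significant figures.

4.37 ms

Each queued packet: L/R = 89576/430000000 = 0.208316 ms.
21 queued → 4.37464 ms.
Queuing delay = 4.37 ms.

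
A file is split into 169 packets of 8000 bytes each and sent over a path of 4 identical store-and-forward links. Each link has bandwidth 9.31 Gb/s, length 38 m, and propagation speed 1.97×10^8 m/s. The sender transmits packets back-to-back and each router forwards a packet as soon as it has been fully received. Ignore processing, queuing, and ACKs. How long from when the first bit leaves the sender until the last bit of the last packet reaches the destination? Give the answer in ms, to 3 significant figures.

1.18 ms

Per-hop transmission t_tx = L/R = 64000/9310000000 = 0.00687433 ms.
Per-hop propagation t_prop = 38/197000000 = 0.000192893 ms.
Pipeline fill: first packet needs 4·t_tx to clear all hops; remaining 168 packets each add one t_tx.
Total = (4+169-1)·t_tx + 4·t_prop = 172·0.00687433 + 4·0.000192893 = 1.18 ms.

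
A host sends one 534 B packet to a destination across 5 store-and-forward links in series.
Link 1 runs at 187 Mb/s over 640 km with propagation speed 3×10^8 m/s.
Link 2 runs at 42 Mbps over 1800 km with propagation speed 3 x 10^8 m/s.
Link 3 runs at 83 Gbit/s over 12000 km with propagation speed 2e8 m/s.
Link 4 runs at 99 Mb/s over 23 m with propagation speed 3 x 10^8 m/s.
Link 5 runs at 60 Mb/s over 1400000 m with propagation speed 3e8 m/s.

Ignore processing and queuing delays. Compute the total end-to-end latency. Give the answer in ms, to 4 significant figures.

L = 534 × 8 = 4272 bits.
Transmission delays (L/R per hop): 0.0228449, 0.101714, 5.14699e-05, 0.0431515, 0.0712 ms; sum = 0.238962 ms.
Propagation delays (d/s per hop): 2.13333, 6, 60, 7.66667e-05, 4.66667 ms; sum = 72.8001 ms.
End-to-end = 73.04 ms.

73.04 ms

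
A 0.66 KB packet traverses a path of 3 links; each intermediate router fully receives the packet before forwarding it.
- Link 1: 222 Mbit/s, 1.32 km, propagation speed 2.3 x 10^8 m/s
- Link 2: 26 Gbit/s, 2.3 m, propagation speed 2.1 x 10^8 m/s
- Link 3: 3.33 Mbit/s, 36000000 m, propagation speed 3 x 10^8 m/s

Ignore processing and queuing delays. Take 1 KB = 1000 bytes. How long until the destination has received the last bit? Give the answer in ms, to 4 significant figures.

L = 5280 bits.
Transmission delays (L/R per hop): 0.0237838, 0.000203077, 1.58559 ms; sum = 1.60957 ms.
Propagation delays (d/s per hop): 0.00573913, 1.09524e-05, 120 ms; sum = 120.006 ms.
End-to-end = 121.6 ms.

121.6 ms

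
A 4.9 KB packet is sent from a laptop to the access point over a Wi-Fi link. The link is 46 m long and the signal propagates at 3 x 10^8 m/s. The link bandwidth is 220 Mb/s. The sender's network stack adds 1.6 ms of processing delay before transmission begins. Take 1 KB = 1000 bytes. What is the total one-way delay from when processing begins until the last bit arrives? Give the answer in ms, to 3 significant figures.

1.78 ms

L = 39200 bits.
Transmission delay = L/R = 39200 / 220000000 = 0.178182 ms.
Propagation delay = d/s = 46 m / 300000000 m/s = 0.000153333 ms.
Plus processing delay 1.6 ms = 1.6 ms.
Total = 1.78 ms.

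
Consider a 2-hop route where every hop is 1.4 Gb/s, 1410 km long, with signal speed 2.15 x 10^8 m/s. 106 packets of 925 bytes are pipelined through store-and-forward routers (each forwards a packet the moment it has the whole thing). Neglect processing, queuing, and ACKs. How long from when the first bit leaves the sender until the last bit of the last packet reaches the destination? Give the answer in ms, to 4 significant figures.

13.68 ms

Per-hop transmission t_tx = L/R = 7400/1400000000 = 0.00528571 ms.
Per-hop propagation t_prop = 1410000/215000000 = 6.55814 ms.
Pipeline fill: first packet needs 2·t_tx to clear all hops; remaining 105 packets each add one t_tx.
Total = (2+106-1)·t_tx + 2·t_prop = 107·0.00528571 + 2·6.55814 = 13.68 ms.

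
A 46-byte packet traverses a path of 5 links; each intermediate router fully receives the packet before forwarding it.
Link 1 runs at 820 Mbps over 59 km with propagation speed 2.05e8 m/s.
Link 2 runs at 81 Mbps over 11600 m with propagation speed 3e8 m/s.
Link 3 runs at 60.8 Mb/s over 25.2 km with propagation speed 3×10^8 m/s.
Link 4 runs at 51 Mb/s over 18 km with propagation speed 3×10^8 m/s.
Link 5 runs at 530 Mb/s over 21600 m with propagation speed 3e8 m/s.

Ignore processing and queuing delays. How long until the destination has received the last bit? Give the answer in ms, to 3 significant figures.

0.561 ms

L = 46 × 8 = 368 bits.
Transmission delays (L/R per hop): 0.00044878, 0.00454321, 0.00605263, 0.00721569, 0.00069434 ms; sum = 0.0189546 ms.
Propagation delays (d/s per hop): 0.287805, 0.0386667, 0.084, 0.06, 0.072 ms; sum = 0.542472 ms.
End-to-end = 0.561 ms.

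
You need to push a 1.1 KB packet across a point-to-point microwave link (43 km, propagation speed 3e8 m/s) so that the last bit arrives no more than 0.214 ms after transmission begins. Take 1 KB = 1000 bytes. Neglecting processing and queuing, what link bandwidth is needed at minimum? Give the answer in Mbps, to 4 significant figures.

L = 8800 bits.
Propagation delay = 43000 / 300000000 = 0.143333 ms.
Transmission budget = 0.214 − 0.143333 = 0.0706667 ms.
R ≥ L / t_tx = 8800 bits / 7.06667e-05 s = 124.5 Mbps.

124.5 Mbps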